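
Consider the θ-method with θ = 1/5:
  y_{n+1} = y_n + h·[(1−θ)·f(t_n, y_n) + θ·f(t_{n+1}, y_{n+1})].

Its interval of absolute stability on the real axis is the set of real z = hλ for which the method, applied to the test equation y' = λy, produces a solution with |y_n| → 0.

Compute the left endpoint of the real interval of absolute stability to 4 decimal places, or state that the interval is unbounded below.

With y'=λy (z=hλ):
  y_{n+1} = y_n + z·[4/5·y_n + 1/5·y_{n+1}] ⇒ (1 − 1/5z)y_{n+1} = (1 + 4/5z)y_n
  ⇒ R(z) = (1 + 4/5z)/(1 − 1/5z).

Boundary: |R(x)|=1, x<0.
x=-1.01: |R|=0.1597
R=−1: 1+4/5x = −1+1/5x ⇒ -3/5x=2 ⇒ x=2/(-3/5)=-3.3333
Confirm numerically:
  x=-2.984: |R|=0.86874 <1
  x=-2.179: |R|=0.51762 <1
  x=-1.947: |R|=0.40132 <1
  x=-3.892: |R|=1.18848 >1
  x=-3.891: |R|=1.18817 >1
Interval (-3.3333, 0).

z* = -3.3333.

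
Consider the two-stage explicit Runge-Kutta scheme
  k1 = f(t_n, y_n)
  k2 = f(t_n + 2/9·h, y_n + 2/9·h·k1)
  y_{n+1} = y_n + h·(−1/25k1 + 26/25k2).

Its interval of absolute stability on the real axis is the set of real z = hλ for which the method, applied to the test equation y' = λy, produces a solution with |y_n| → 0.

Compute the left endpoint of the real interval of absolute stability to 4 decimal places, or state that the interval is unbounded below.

left endpoint -4.3269.

On y'=λy, z=hλ:
  k1=λy_n ⇒ h·k1=z·y_n;  k2=λ(1+2/9z)y_n ⇒ h·k2=z(1+2/9z)y_n
  y_{n+1}/y_n = 1 − 1/25z + 26/25z(1+2/9z) = 1 + z + 52/225z²
  R(z) = 1 + z + 52/225z².

Find x<0 with |R(x)|<1.
x=-1.11: |R|=0.1748
R=1: x+52/225x²=0 ⇒ x=−225/52=-4.3269; min R=1−1/(4·52/225)=-0.0817>−1
Confirm numerically:
  x=-4.272: |R|=0.94577 <1
  x=-4.063: |R|=0.75218 <1
  x=-2.292: |R|=0.07791 <1
  x=-4.901: |R|=1.65024 >1
  x=-4.424: |R|=1.09925 >1
Stable set (-4.3269, 0).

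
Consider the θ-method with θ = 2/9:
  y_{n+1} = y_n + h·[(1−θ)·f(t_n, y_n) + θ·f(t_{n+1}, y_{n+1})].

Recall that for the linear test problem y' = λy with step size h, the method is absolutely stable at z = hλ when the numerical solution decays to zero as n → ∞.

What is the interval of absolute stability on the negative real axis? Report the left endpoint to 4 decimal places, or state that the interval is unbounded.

(-3.6000, 0).

With y'=λy (z=hλ):
  y_{n+1} = y_n + z·[7/9·y_n + 2/9·y_{n+1}] ⇒ (1 − 2/9z)y_{n+1} = (1 + 7/9z)y_n
  R(z) = (1 + 7/9z)/(1 − 2/9z).

Boundary: |R(x)|=1, x<0.
x=-1.59: |R|=0.1749
R=−1: 1+7/9x = −1+2/9x ⇒ -5/9x=2 ⇒ x=2/(-5/9)=-3.6000
Confirm numerically:
  x=-2.845: |R|=0.74302 <1
  x=-2.193: |R|=0.47445 <1
  x=-2.124: |R|=0.44293 <1
  x=-1.563: |R|=0.16007 <1
  x=-3.867: |R|=1.07978 >1
  x=-3.669: |R|=1.02112 >1
So |R|<1 on (-3.6000, 0).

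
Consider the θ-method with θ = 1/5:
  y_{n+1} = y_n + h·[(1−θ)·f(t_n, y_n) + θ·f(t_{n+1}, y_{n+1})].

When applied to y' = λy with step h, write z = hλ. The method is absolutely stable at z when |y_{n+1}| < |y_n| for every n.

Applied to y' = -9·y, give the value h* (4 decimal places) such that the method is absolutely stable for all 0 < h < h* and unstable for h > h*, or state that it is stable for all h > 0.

(-3.3333,0); λ=-9 ⇒ h* = (10/3)/9 = 0.3704.

On y'=λy, z=hλ:
  y_{n+1} = y_n + z·[4/5·y_n + 1/5·y_{n+1}] ⇒ (1 − 1/5z)y_{n+1} = (1 + 4/5z)y_n
  so R(z) = (1 + 4/5z)/(1 − 1/5z).

Need |R(x)|<1, x<0.
x=-0.73: |R|=0.3630
R=−1: 1+4/5x = −1+1/5x ⇒ -3/5x=2 ⇒ x=2/(-3/5)=-3.3333
Confirm numerically:
  x=-3.254: |R|=0.97117 <1
  x=-2.805: |R|=0.79693 <1
  x=-2.644: |R|=0.72946 <1
  x=-1.602: |R|=0.21327 <1
  x=-3.676: |R|=1.11849 >1
  x=-3.599: |R|=1.09269 >1
So |R|<1 on (-3.3333, 0).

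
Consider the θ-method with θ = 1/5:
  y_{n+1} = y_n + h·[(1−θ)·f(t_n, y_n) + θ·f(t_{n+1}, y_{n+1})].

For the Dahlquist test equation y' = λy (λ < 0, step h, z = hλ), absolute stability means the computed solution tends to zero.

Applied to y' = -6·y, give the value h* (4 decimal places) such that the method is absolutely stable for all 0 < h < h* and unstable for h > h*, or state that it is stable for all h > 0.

With y'=λy (z=hλ):
  y_{n+1} = y_n + z·[4/5·y_n + 1/5·y_{n+1}] ⇒ (1 − 1/5z)y_{n+1} = (1 + 4/5z)y_n
  ⇒ R(z) = (1 + 4/5z)/(1 − 1/5z).

Boundary: |R(x)|=1, x<0.
x=-0.46: |R|=0.5788
R=−1: 1+4/5x = −1+1/5x ⇒ -3/5x=2 ⇒ x=2/(-3/5)=-3.3333
Confirm numerically:
  x=-3.313: |R|=0.99266 <1
  x=-2.317: |R|=0.58330 <1
  x=-1.848: |R|=0.34930 <1
  x=-1.393: |R|=0.08947 <1
  x=-3.521: |R|=1.06607 >1
  x=-3.448: |R|=1.04072 >1
  x=-3.373: |R|=1.01421 >1
Interval (-3.3333, 0).

(-3.3333,0); λ=-6 ⇒ h* = (10/3)/6 = 0.5556.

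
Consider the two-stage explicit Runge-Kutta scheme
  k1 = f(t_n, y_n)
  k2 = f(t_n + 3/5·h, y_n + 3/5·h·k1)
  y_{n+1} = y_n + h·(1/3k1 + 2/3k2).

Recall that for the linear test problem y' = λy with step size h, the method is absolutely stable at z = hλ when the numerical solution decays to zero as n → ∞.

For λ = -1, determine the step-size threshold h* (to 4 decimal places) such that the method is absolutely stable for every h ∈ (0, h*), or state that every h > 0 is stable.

(-2.5000,0); λ=-1 ⇒ h* = (5/2)/1 = 2.5000.

Test eqn y'=λy, z=hλ:
  k1=λy_n ⇒ h·k1=z·y_n;  k2=λ(1+3/5z)y_n ⇒ h·k2=z(1+3/5z)y_n
  y_{n+1}/y_n = 1 + 1/3z + 2/3z(1+3/5z) = 1 + z + 2/5z²
  ⇒ R(z) = 1 + z + 2/5z².

Solve |R(x)|<1 on ℝ⁻.
x=-0.63: |R|=0.5288
R=1: x+2/5x²=0 ⇒ x=−5/2=-2.5000; min R=1−1/(4·2/5)=0.3750>−1
Confirm numerically:
  x=-2.415: |R|=0.91789 <1
  x=-2.409: |R|=0.91231 <1
  x=-1.915: |R|=0.55189 <1
  x=-2.849: |R|=1.39772 >1
  x=-2.588: |R|=1.09110 >1
Stable set (-2.5000, 0).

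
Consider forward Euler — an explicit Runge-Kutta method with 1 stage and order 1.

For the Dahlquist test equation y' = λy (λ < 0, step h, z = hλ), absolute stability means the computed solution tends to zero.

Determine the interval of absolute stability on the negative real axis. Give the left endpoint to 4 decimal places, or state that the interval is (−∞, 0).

On y'=λy, z=hλ:
  order 1, 1-stage ⇒ R(z)=1+z
  (e.g. R(-1.45)=-0.45000, |R|=0.45000)

Boundary: |R(x)|=1, x<0.
x=-1.45: |R|=0.4500
|R(-2.4)|=1.4000 |R(-1.84)|=0.8400 |R(-1.76)|=0.7600
Bisect:
  x_lo=-2.7223 |R|=1.7223  x_hi=-0.0624 |R|=0.9376
  mid=-1.39238 |R|=0.39238 →hi
  mid=-2.05734 |R|=1.05734 →lo
  mid=-1.72486 |R|=0.72486 →hi
  mid=-1.89110 |R|=0.89110 →hi
  mid=-1.97422 |R|=0.97422 →hi
  mid=-2.01578 |R|=1.01578 →lo
  mid=-1.99500 |R|=0.99500 →hi
  mid=-2.00539 |R|=1.00539 →lo
  ...
  [-2.00003,-1.99987] ⇒ x*=-2.0000
Interval (-2.0000, 0).

(-2.0000, 0).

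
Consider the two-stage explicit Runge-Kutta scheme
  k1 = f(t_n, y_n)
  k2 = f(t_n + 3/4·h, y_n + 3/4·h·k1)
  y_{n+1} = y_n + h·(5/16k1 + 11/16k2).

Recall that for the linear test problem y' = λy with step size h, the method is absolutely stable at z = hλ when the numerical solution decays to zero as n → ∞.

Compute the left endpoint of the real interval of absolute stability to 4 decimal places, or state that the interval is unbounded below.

Test eqn y'=λy, z=hλ:
  k1=λy_n ⇒ h·k1=z·y_n;  k2=λ(1+3/4z)y_n ⇒ h·k2=z(1+3/4z)y_n
  y_{n+1}/y_n = 1 + 5/16z + 11/16z(1+3/4z) = 1 + z + 33/64z²
  ⇒ R(z) = 1 + z + 33/64z².

Find x<0 with |R(x)|<1.
x=-1.44: |R|=0.6292
R=1: x+33/64x²=0 ⇒ x=−64/33=-1.9394; min R=1−1/(4·33/64)=0.5152>−1
Confirm numerically:
  x=-1.390: |R|=0.60624 <1
  x=-1.288: |R|=0.56739 <1
  x=-1.157: |R|=0.53324 <1
  x=-2.463: |R|=1.66497 >1
  x=-2.441: |R|=1.63134 >1
  x=-2.143: |R|=1.22498 >1
Interval (-1.9394, 0).

z* = -1.9394.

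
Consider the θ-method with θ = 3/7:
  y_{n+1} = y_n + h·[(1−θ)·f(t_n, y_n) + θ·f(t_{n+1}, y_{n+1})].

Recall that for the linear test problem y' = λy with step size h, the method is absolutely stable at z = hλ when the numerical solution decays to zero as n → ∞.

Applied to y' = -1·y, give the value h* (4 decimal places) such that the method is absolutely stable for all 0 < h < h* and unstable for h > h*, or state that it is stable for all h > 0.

On y'=λy, z=hλ:
  y_{n+1} = y_n + z·[4/7·y_n + 3/7·y_{n+1}] ⇒ (1 − 3/7z)y_{n+1} = (1 + 4/7z)y_n
  R(z) = (1 + 4/7z)/(1 − 3/7z).

Solve |R(x)|<1 on ℝ⁻.
x=-1.73: |R|=0.0066
R=−1: 1+4/7x = −1+3/7x ⇒ -1/7x=2 ⇒ x=2/(-1/7)=-14.0000
Confirm numerically:
  x=-9.986: |R|=0.89139 <1
  x=-8.511: |R|=0.83128 <1
  x=-6.597: |R|=0.72368 <1
  x=-6.103: |R|=0.68798 <1
  x=-14.323: |R|=1.00646 >1
  x=-14.213: |R|=1.00429 >1
So |R|<1 on (-14.0000, 0).

(-14.0000,0); λ=-1 ⇒ h* = (14)/1 = 14.0000.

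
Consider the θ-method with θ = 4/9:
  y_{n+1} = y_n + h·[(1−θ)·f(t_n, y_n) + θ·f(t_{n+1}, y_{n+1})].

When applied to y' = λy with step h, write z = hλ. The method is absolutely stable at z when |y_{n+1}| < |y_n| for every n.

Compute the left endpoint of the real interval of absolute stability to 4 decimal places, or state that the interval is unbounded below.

z* = -18.0000.

Test eqn y'=λy, z=hλ:
  y_{n+1} = y_n + z·[5/9·y_n + 4/9·y_{n+1}] ⇒ (1 − 4/9z)y_{n+1} = (1 + 5/9z)y_n
  ⇒ R(z) = (1 + 5/9z)/(1 − 4/9z).

Boundary: |R(x)|=1, x<0.
x=-1: |R|=0.3077
R=−1: 1+5/9x = −1+4/9x ⇒ -1/9x=2 ⇒ x=2/(-1/9)=-18.0000
Confirm numerically:
  x=-17.725: |R|=0.99656 <1
  x=-14.418: |R|=0.94627 <1
  x=-8.627: |R|=0.78457 <1
  x=-8.294: |R|=0.76987 <1
  x=-18.362: |R|=1.00439 >1
  x=-18.283: |R|=1.00345 >1
  x=-18.278: |R|=1.00339 >1
So |R|<1 on (-18.0000, 0).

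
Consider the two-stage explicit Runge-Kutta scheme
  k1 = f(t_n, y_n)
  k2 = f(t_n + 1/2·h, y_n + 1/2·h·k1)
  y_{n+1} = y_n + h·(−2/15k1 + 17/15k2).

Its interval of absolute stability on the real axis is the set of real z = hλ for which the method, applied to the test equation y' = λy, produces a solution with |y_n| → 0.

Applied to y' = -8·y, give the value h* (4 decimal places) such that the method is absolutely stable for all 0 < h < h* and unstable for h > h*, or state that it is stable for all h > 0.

(-1.7647,0); λ=-8 ⇒ h* = (30/17)/8 = 0.2206.

On y'=λy, z=hλ:
  k1=λy_n ⇒ h·k1=z·y_n;  k2=λ(1+1/2z)y_n ⇒ h·k2=z(1+1/2z)y_n
  y_{n+1}/y_n = 1 − 2/15z + 17/15z(1+1/2z) = 1 + z + 17/30z²
  Hence R(z) = 1 + z + 17/30z².

Find x<0 with |R(x)|<1.
x=-0.86: |R|=0.5591
R=1: x+17/30x²=0 ⇒ x=−30/17=-1.7647; min R=1−1/(4·17/30)=0.5588>−1
Confirm numerically:
  x=-1.700: |R|=0.93767 <1
  x=-0.809: |R|=0.56187 <1
  x=-0.773: |R|=0.56560 <1
  x=-2.073: |R|=1.36215 >1
  x=-1.943: |R|=1.19631 >1
So |R|<1 on (-1.7647, 0).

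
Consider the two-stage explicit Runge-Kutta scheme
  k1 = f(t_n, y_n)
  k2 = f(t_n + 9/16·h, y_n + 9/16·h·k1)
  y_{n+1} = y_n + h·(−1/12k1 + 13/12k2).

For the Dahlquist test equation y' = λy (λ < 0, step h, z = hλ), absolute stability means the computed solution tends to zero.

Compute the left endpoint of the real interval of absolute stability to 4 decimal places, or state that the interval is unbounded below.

On y'=λy, z=hλ:
  k1=λy_n ⇒ h·k1=z·y_n;  k2=λ(1+9/16z)y_n ⇒ h·k2=z(1+9/16z)y_n
  y_{n+1}/y_n = 1 − 1/12z + 13/12z(1+9/16z) = 1 + z + 39/64z²
  so R(z) = 1 + z + 39/64z².

Find x<0 with |R(x)|<1.
x=-0.8: |R|=0.5900
R=1: x+39/64x²=0 ⇒ x=−64/39=-1.6410; min R=1−1/(4·39/64)=0.5897>−1
Confirm numerically:
  x=-1.437: |R|=0.82134 <1
  x=-1.267: |R|=0.71122 <1
  x=-0.974: |R|=0.60410 <1
  x=-0.716: |R|=0.59640 <1
  x=-1.874: |R|=1.26605 >1
  x=-1.741: |R|=1.10606 >1
Interval (-1.6410, 0).

z* = -1.6410.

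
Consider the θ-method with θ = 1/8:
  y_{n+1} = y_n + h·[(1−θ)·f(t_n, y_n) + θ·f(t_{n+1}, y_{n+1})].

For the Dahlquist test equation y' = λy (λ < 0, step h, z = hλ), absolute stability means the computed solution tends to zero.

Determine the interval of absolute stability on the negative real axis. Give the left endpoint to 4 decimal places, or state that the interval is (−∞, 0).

z∈(-2.6667,0).

Test eqn y'=λy, z=hλ:
  y_{n+1} = y_n + z·[7/8·y_n + 1/8·y_{n+1}] ⇒ (1 − 1/8z)y_{n+1} = (1 + 7/8z)y_n
  ⇒ R(z) = (1 + 7/8z)/(1 − 1/8z).

Solve |R(x)|<1 on ℝ⁻.
x=-1.7: |R|=0.4021
R=−1: 1+7/8x = −1+1/8x ⇒ -3/4x=2 ⇒ x=2/(-3/4)=-2.6667
Confirm numerically:
  x=-2.527: |R|=0.92040 <1
  x=-1.740: |R|=0.42916 <1
  x=-1.475: |R|=0.24538 <1
  x=-3.119: |R|=1.24409 >1
  x=-2.755: |R|=1.04928 >1
  x=-2.743: |R|=1.04263 >1
Stable set (-2.6667, 0).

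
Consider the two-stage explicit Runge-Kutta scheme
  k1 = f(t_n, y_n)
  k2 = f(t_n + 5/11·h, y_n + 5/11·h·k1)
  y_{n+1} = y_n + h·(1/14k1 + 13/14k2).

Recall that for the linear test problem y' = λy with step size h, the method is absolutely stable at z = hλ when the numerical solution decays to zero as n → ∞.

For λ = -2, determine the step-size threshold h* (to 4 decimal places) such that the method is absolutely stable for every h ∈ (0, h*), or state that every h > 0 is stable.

(-2.3692,0); λ=-2 ⇒ h* = (154/65)/2 = 1.1846.

Set f=λy, z=hλ:
  k1=λy_n ⇒ h·k1=z·y_n;  k2=λ(1+5/11z)y_n ⇒ h·k2=z(1+5/11z)y_n
  y_{n+1}/y_n = 1 + 1/14z + 13/14z(1+5/11z) = 1 + z + 65/154z²
  so R(z) = 1 + z + 65/154z².

Solve |R(x)|<1 on ℝ⁻.
x=-1.75: |R|=0.5426
R=1: x+65/154x²=0 ⇒ x=−154/65=-2.3692; min R=1−1/(4·65/154)=0.4077>−1
Confirm numerically:
  x=-1.752: |R|=0.54357 <1
  x=-1.313: |R|=0.41465 <1
  x=-1.229: |R|=0.40852 <1
  x=-1.202: |R|=0.40782 <1
  x=-2.852: |R|=1.58114 >1
  x=-2.841: |R|=1.56571 >1
  x=-2.634: |R|=1.29436 >1
Interval (-2.3692, 0).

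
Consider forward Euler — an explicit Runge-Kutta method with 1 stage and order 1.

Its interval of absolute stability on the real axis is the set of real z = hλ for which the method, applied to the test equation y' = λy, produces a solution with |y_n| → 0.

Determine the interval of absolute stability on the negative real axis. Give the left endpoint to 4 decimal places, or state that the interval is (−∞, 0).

(-2.0000, 0).

On y'=λy, z=hλ:
  order 1, 1-stage ⇒ R(z)=1+z
  (e.g. R(-1.65)=-0.65000, |R|=0.65000)

Solve |R(x)|<1 on ℝ⁻.
x=-1.65: |R|=0.6500
|R(-2.04)|=1.0400 |R(-1.95)|=0.9500 |R(-0.87)|=0.1300
Bisect:
  x_lo=-2.4121 |R|=1.4121  x_hi=-0.1024 |R|=0.8976
  mid=-1.25722 |R|=0.25722 →hi
  mid=-1.83464 |R|=0.83464 →hi
  mid=-2.12335 |R|=1.12335 →lo
  mid=-1.97899 |R|=0.97899 →hi
  mid=-2.05117 |R|=1.05117 →lo
  mid=-2.01508 |R|=1.01508 →lo
  mid=-1.99704 |R|=0.99704 →hi
  ...
  [-2.00014,-2.00000] ⇒ x*=-2.0000
So |R|<1 on (-2.0000, 0).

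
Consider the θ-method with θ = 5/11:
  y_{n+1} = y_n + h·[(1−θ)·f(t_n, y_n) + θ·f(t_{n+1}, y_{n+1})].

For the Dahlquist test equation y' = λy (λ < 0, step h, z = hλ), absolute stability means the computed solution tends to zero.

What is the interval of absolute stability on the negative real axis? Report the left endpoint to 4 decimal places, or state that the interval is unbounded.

Set f=λy, z=hλ:
  y_{n+1} = y_n + z·[6/11·y_n + 5/11·y_{n+1}] ⇒ (1 − 5/11z)y_{n+1} = (1 + 6/11z)y_n
  ⇒ R(z) = (1 + 6/11z)/(1 − 5/11z).

Need |R(x)|<1, x<0.
x=-1.03: |R|=0.2985
R=−1: 1+6/11x = −1+5/11x ⇒ -1/11x=2 ⇒ x=2/(-1/11)=-22.0000
Confirm numerically:
  x=-13.310: |R|=0.88794 <1
  x=-13.041: |R|=0.88244 <1
  x=-10.019: |R|=0.80390 <1
  x=-22.348: |R|=1.00284 >1
  x=-22.200: |R|=1.00164 >1
Interval (-22.0000, 0).

(-22.0000, 0).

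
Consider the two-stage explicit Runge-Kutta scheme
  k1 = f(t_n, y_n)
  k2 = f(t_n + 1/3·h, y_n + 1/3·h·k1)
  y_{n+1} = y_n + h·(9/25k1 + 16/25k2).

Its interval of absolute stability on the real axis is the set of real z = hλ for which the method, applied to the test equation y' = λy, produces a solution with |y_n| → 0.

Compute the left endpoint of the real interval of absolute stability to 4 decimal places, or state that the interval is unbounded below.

Set f=λy, z=hλ:
  k1=λy_n ⇒ h·k1=z·y_n;  k2=λ(1+1/3z)y_n ⇒ h·k2=z(1+1/3z)y_n
  y_{n+1}/y_n = 1 + 9/25z + 16/25z(1+1/3z) = 1 + z + 16/75z²
  so R(z) = 1 + z + 16/75z².

Solve |R(x)|<1 on ℝ⁻.
x=-0.97: |R|=0.2307
R=1: x+16/75x²=0 ⇒ x=−75/16=-4.6875; min R=1−1/(4·16/75)=-0.1719>−1
Confirm numerically:
  x=-4.384: |R|=0.71615 <1
  x=-2.808: |R|=0.12590 <1
  x=-2.773: |R|=0.13257 <1
  x=-2.079: |R|=0.15692 <1
  x=-5.105: |R|=1.45469 >1
  x=-4.869: |R|=1.18853 >1
  x=-4.753: |R|=1.06642 >1
Stable set (-4.6875, 0).

z* = -4.6875.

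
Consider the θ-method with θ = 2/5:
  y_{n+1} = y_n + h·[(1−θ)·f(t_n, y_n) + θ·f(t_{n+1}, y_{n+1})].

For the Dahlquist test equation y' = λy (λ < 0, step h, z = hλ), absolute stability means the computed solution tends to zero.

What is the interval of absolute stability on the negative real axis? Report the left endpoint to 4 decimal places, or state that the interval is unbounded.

(-10.0000, 0).

On y'=λy, z=hλ:
  y_{n+1} = y_n + z·[3/5·y_n + 2/5·y_{n+1}] ⇒ (1 − 2/5z)y_{n+1} = (1 + 3/5z)y_n
  ⇒ R(z) = (1 + 3/5z)/(1 − 2/5z).

Need |R(x)|<1, x<0.
x=-1.67: |R|=0.0012
R=−1: 1+3/5x = −1+2/5x ⇒ -1/5x=2 ⇒ x=2/(-1/5)=-10.0000
Confirm numerically:
  x=-9.017: |R|=0.95732 <1
  x=-7.337: |R|=0.86464 <1
  x=-6.441: |R|=0.80097 <1
  x=-10.406: |R|=1.01573 >1
  x=-10.335: |R|=1.01305 >1
  x=-10.102: |R|=1.00405 >1
So |R|<1 on (-10.0000, 0).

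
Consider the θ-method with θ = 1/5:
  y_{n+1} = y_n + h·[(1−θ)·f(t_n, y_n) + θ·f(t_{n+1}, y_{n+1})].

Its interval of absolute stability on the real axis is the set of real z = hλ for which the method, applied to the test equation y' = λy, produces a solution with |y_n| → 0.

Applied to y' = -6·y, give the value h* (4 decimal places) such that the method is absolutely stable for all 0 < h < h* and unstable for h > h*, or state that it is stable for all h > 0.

(-3.3333,0); λ=-6 ⇒ h* = (10/3)/6 = 0.5556.

On y'=λy, z=hλ:
  y_{n+1} = y_n + z·[4/5·y_n + 1/5·y_{n+1}] ⇒ (1 − 1/5z)y_{n+1} = (1 + 4/5z)y_n
  R(z) = (1 + 4/5z)/(1 − 1/5z).

Boundary: |R(x)|=1, x<0.
x=-1.47: |R|=0.1360
R=−1: 1+4/5x = −1+1/5x ⇒ -3/5x=2 ⇒ x=2/(-3/5)=-3.3333
Confirm numerically:
  x=-2.431: |R|=0.63572 <1
  x=-1.694: |R|=0.26531 <1
  x=-1.563: |R|=0.19077 <1
  x=-3.878: |R|=1.18405 >1
  x=-3.497: |R|=1.05779 >1
  x=-3.380: |R|=1.01671 >1
Interval (-3.3333, 0).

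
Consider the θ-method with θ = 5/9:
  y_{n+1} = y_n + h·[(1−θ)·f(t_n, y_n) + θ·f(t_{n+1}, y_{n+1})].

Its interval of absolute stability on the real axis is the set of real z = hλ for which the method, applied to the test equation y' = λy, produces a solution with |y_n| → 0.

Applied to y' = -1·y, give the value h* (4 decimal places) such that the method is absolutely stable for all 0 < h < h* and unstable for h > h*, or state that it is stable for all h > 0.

(−∞, 0) — no finite endpoint. Any h>0 works for λ=-1.

On y'=λy, z=hλ:
  y_{n+1} = y_n + z·[4/9·y_n + 5/9·y_{n+1}] ⇒ (1 − 5/9z)y_{n+1} = (1 + 4/9z)y_n
  R(z) = (1 + 4/9z)/(1 − 5/9z).

Solve |R(x)|<1 on ℝ⁻.
x=-1.06: |R|=0.3329
x=-2: |R|=0.0526
x=-10: |R|=0.5254
x=-100: |R|=0.7682
θ=5/9≥1/2 ⇒ |1+4/9x|<|1−5/9x| ∀x<0 ⇒ unbounded interval.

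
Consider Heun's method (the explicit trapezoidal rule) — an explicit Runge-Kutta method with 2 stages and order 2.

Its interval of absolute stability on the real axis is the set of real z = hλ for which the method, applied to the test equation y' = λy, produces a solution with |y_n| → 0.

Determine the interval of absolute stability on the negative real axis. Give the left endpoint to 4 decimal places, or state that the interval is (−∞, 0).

(-2.0000, 0).

Set f=λy, z=hλ:
  order 2, 2-stage ⇒ R(z)=1+z+z^2/2
  (e.g. R(-0.96)=0.50080, |R|=0.50080)

Boundary: |R(x)|=1, x<0.
x=-0.96: |R|=0.5008
|R(-1.2)|=0.5200 |R(-0.79)|=0.5221 |R(-0.68)|=0.5512
Bisect:
  x_lo=-2.5293 |R|=1.6694  x_hi=-0.1670 |R|=0.8470
  mid=-1.34814 |R|=0.56060 →hi
  mid=-1.93871 |R|=0.94059 →hi
  mid=-2.23400 |R|=1.26138 →lo
  mid=-2.08635 |R|=1.09008 →lo
  mid=-2.01253 |R|=1.01261 →lo
  mid=-1.97562 |R|=0.97592 →hi
  mid=-1.99408 |R|=0.99410 →hi
  mid=-2.00331 |R|=1.00331 →lo
  mid=-1.99869 |R|=0.99869 →hi
  ...
  [-2.00013,-1.99999] ⇒ x*=-2.0000
Interval (-2.0000, 0).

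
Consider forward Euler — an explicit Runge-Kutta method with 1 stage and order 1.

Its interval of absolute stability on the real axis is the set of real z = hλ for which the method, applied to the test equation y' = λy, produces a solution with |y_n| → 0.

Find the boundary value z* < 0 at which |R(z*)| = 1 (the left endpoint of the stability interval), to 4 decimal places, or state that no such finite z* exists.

Test eqn y'=λy, z=hλ:
  order 1, 1-stage ⇒ R(z)=1+z
  (e.g. R(-0.62)=0.38000, |R|=0.38000)

Solve |R(x)|<1 on ℝ⁻.
x=-0.62: |R|=0.3800
|R(-1.19)|=0.1900 |R(-1.08)|=0.0800 |R(-1.04)|=0.0400
Bisect:
  x_lo=-2.4977 |R|=1.4977  x_hi=-0.3672 |R|=0.6328
  mid=-1.43241 |R|=0.43241 →hi
  mid=-1.96504 |R|=0.96504 →hi
  mid=-2.23135 |R|=1.23135 →lo
  mid=-2.09820 |R|=1.09820 →lo
  mid=-2.03162 |R|=1.03162 →lo
  mid=-1.99833 |R|=0.99833 →hi
  mid=-2.01498 |R|=1.01498 →lo
  ...
  [-2.00002,-1.99989] ⇒ x*=-2.0000
Interval (-2.0000, 0).

z* = -2.0000.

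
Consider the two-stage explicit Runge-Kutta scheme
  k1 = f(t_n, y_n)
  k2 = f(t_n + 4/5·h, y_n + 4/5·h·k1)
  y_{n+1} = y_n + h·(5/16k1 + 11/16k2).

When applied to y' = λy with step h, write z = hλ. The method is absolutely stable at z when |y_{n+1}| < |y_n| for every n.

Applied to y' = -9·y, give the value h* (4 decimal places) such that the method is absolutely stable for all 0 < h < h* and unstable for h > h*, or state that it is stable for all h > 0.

With y'=λy (z=hλ):
  k1=λy_n ⇒ h·k1=z·y_n;  k2=λ(1+4/5z)y_n ⇒ h·k2=z(1+4/5z)y_n
  y_{n+1}/y_n = 1 + 5/16z + 11/16z(1+4/5z) = 1 + z + 11/20z²
  so R(z) = 1 + z + 11/20z².

Solve |R(x)|<1 on ℝ⁻.
x=-0.46: |R|=0.6564
R=1: x+11/20x²=0 ⇒ x=−20/11=-1.8182; min R=1−1/(4·11/20)=0.5455>−1
Confirm numerically:
  x=-1.786: |R|=0.96839 <1
  x=-1.515: |R|=0.74737 <1
  x=-1.318: |R|=0.63742 <1
  x=-0.760: |R|=0.55768 <1
  x=-2.256: |R|=1.54324 >1
  x=-2.253: |R|=1.53880 >1
Stable set (-1.8182, 0).

(-1.8182,0); λ=-9 ⇒ h* = (20/11)/9 = 0.2020.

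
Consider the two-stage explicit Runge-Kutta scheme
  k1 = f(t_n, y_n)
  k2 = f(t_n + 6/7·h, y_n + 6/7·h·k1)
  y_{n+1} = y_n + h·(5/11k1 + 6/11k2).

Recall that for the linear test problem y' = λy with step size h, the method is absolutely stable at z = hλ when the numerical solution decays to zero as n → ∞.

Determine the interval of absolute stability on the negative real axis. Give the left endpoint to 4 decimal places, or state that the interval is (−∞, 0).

z∈(-2.1389,0).

Set f=λy, z=hλ:
  k1=λy_n ⇒ h·k1=z·y_n;  k2=λ(1+6/7z)y_n ⇒ h·k2=z(1+6/7z)y_n
  y_{n+1}/y_n = 1 + 5/11z + 6/11z(1+6/7z) = 1 + z + 36/77z²
  Hence R(z) = 1 + z + 36/77z².

Need |R(x)|<1, x<0.
x=-0.64: |R|=0.5515
R=1: x+36/77x²=0 ⇒ x=−77/36=-2.1389; min R=1−1/(4·36/77)=0.4653>−1
Confirm numerically:
  x=-1.264: |R|=0.48297 <1
  x=-1.080: |R|=0.46533 <1
  x=-1.003: |R|=0.46734 <1
  x=-2.713: |R|=1.72821 >1
  x=-2.385: |R|=1.27443 >1
  x=-2.175: |R|=1.03672 >1
Interval (-2.1389, 0).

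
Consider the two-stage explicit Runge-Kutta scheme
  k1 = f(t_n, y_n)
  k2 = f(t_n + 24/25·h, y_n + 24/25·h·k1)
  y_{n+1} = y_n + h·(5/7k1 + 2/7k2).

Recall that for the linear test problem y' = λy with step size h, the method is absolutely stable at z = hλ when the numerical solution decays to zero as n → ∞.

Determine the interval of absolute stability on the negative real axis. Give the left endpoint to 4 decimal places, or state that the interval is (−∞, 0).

With y'=λy (z=hλ):
  k1=λy_n ⇒ h·k1=z·y_n;  k2=λ(1+24/25z)y_n ⇒ h·k2=z(1+24/25z)y_n
  y_{n+1}/y_n = 1 + 5/7z + 2/7z(1+24/25z) = 1 + z + 48/175z²
  so R(z) = 1 + z + 48/175z².

Boundary: |R(x)|=1, x<0.
x=-0.9: |R|=0.3222
R=1: x+48/175x²=0 ⇒ x=−175/48=-3.6458; min R=1−1/(4·48/175)=0.0885>−1
Confirm numerically:
  x=-2.673: |R|=0.28675 <1
  x=-2.656: |R|=0.27890 <1
  x=-2.131: |R|=0.11458 <1
  x=-2.089: |R|=0.10796 <1
  x=-4.120: |R|=1.53584 >1
  x=-3.906: |R|=1.27873 >1
Interval (-3.6458, 0).

(-3.6458, 0).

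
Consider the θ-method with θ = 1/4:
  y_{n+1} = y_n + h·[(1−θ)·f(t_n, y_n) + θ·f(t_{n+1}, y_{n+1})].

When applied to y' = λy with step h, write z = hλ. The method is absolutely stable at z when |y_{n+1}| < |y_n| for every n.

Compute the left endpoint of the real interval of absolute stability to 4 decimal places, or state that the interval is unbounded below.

z* = -4.0000.

Test eqn y'=λy, z=hλ:
  y_{n+1} = y_n + z·[3/4·y_n + 1/4·y_{n+1}] ⇒ (1 − 1/4z)y_{n+1} = (1 + 3/4z)y_n
  Hence R(z) = (1 + 3/4z)/(1 − 1/4z).

Need |R(x)|<1, x<0.
x=-0.63: |R|=0.4557
R=−1: 1+3/4x = −1+1/4x ⇒ -1/2x=2 ⇒ x=2/(-1/2)=-4.0000
Confirm numerically:
  x=-3.203: |R|=0.77870 <1
  x=-2.826: |R|=0.65602 <1
  x=-2.517: |R|=0.54488 <1
  x=-4.457: |R|=1.10808 >1
  x=-4.236: |R|=1.05731 >1
Stable set (-4.0000, 0).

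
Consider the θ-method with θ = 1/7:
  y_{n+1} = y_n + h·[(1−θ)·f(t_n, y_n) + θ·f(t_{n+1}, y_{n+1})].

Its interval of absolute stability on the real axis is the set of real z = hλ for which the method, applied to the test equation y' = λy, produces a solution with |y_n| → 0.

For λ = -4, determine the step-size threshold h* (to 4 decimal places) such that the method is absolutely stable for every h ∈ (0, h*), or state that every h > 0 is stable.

With y'=λy (z=hλ):
  y_{n+1} = y_n + z·[6/7·y_n + 1/7·y_{n+1}] ⇒ (1 − 1/7z)y_{n+1} = (1 + 6/7z)y_n
  ⇒ R(z) = (1 + 6/7z)/(1 − 1/7z).

Solve |R(x)|<1 on ℝ⁻.
x=-1.13: |R|=0.0271
R=−1: 1+6/7x = −1+1/7x ⇒ -5/7x=2 ⇒ x=2/(-5/7)=-2.8000
Confirm numerically:
  x=-2.157: |R|=0.64890 <1
  x=-1.982: |R|=0.54464 <1
  x=-1.422: |R|=0.18190 <1
  x=-3.117: |R|=1.15667 >1
  x=-3.017: |R|=1.10832 >1
  x=-2.825: |R|=1.01272 >1
So |R|<1 on (-2.8000, 0).

(-2.8000,0); λ=-4 ⇒ h* = (14/5)/4 = 0.7000.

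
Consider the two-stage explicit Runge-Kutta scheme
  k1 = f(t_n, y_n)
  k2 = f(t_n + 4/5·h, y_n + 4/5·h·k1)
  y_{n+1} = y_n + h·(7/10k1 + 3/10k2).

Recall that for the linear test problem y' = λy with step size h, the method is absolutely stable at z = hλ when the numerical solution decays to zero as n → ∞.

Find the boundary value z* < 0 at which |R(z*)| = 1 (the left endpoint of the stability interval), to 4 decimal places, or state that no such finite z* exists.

left endpoint -4.1667.

Test eqn y'=λy, z=hλ:
  k1=λy_n ⇒ h·k1=z·y_n;  k2=λ(1+4/5z)y_n ⇒ h·k2=z(1+4/5z)y_n
  y_{n+1}/y_n = 1 + 7/10z + 3/10z(1+4/5z) = 1 + z + 6/25z²
  so R(z) = 1 + z + 6/25z².

Need |R(x)|<1, x<0.
x=-1.54: |R|=0.0292
R=1: x+6/25x²=0 ⇒ x=−25/6=-4.1667; min R=1−1/(4·6/25)=-0.0417>−1
Confirm numerically:
  x=-3.820: |R|=0.68218 <1
  x=-2.916: |R|=0.12473 <1
  x=-2.113: |R|=0.04146 <1
  x=-2.000: |R|=0.04000 <1
  x=-4.604: |R|=1.48324 >1
  x=-4.500: |R|=1.36000 >1
  x=-4.308: |R|=1.14613 >1
So |R|<1 on (-4.1667, 0).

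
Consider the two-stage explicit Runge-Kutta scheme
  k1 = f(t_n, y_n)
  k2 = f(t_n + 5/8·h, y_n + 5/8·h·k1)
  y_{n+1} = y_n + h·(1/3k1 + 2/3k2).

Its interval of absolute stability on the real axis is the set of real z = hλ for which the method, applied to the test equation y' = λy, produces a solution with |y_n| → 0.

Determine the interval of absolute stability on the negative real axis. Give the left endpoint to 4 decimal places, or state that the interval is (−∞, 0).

With y'=λy (z=hλ):
  k1=λy_n ⇒ h·k1=z·y_n;  k2=λ(1+5/8z)y_n ⇒ h·k2=z(1+5/8z)y_n
  y_{n+1}/y_n = 1 + 1/3z + 2/3z(1+5/8z) = 1 + z + 5/12z²
  R(z) = 1 + z + 5/12z².

Solve |R(x)|<1 on ℝ⁻.
x=-0.7: |R|=0.5042
R=1: x+5/12x²=0 ⇒ x=−12/5=-2.4000; min R=1−1/(4·5/12)=0.4000>−1
Confirm numerically:
  x=-2.333: |R|=0.93487 <1
  x=-1.828: |R|=0.56433 <1
  x=-1.530: |R|=0.44538 <1
  x=-2.508: |R|=1.11286 >1
  x=-2.468: |R|=1.06993 >1
So |R|<1 on (-2.4000, 0).

(-2.4000, 0).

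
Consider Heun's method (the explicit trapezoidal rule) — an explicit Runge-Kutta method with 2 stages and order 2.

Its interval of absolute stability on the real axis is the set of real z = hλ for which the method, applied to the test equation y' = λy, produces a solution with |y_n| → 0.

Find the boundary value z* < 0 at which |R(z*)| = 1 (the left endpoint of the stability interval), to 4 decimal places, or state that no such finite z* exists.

On y'=λy, z=hλ:
  order 2, 2-stage ⇒ R(z)=1+z+z^2/2
  (e.g. R(-0.63)=0.56845, |R|=0.56845)

Solve |R(x)|<1 on ℝ⁻.
x=-0.63: |R|=0.5684
|R(-1.64)|=0.7048 |R(-1.53)|=0.6404 |R(-0.92)|=0.5032
Bisect:
  x_lo=-2.5274 |R|=1.6665  x_hi=-0.3217 |R|=0.7300
  mid=-1.42457 |R|=0.59013 →hi
  mid=-1.97601 |R|=0.97630 →hi
  mid=-2.25173 |R|=1.28341 →lo
  mid=-2.11387 |R|=1.12035 →lo
  mid=-2.04494 |R|=1.04595 →lo
  mid=-2.01047 |R|=1.01053 →lo
  mid=-1.99324 |R|=0.99326 →hi
  ...
  [-2.00011,-1.99997] ⇒ x*=-2.0000
Interval (-2.0000, 0).

left endpoint -2.0000.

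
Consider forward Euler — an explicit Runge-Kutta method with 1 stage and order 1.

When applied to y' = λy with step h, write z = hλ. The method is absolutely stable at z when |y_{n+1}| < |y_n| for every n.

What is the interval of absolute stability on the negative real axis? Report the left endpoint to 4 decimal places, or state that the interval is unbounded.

Test eqn y'=λy, z=hλ:
  order 1, 1-stage ⇒ R(z)=1+z
  (e.g. R(-1.68)=-0.68000, |R|=0.68000)

Boundary: |R(x)|=1, x<0.
x=-1.68: |R|=0.6800
|R(-1.19)|=0.1900 |R(-0.69)|=0.3100 |R(-0.53)|=0.4700
Bisect:
  x_lo=-2.7109 |R|=1.7109  x_hi=-0.2308 |R|=0.7692
  mid=-1.47081 |R|=0.47081 →hi
  mid=-2.09084 |R|=1.09084 →lo
  mid=-1.78083 |R|=0.78083 →hi
  mid=-1.93583 |R|=0.93583 →hi
  mid=-2.01334 |R|=1.01334 →lo
  mid=-1.97458 |R|=0.97458 →hi
  mid=-1.99396 |R|=0.99396 →hi
  mid=-2.00365 |R|=1.00365 →lo
  mid=-1.99880 |R|=0.99880 →hi
  ...
  [-2.00002,-1.99986] ⇒ x*=-2.0000
Interval (-2.0000, 0).

z∈(-2.0000,0).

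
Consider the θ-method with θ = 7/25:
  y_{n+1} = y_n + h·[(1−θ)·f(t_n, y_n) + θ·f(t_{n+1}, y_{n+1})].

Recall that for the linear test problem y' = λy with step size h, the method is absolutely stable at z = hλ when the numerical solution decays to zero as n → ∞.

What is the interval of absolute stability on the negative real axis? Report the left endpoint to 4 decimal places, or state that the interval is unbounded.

z∈(-4.5455,0).

With y'=λy (z=hλ):
  y_{n+1} = y_n + z·[18/25·y_n + 7/25·y_{n+1}] ⇒ (1 − 7/25z)y_{n+1} = (1 + 18/25z)y_n
  ⇒ R(z) = (1 + 18/25z)/(1 − 7/25z).

Need |R(x)|<1, x<0.
x=-0.45: |R|=0.6004
R=−1: 1+18/25x = −1+7/25x ⇒ -11/25x=2 ⇒ x=2/(-11/25)=-4.5455
Confirm numerically:
  x=-4.417: |R|=0.97473 <1
  x=-4.164: |R|=0.92251 <1
  x=-2.179: |R|=0.35332 <1
  x=-5.045: |R|=1.09111 >1
  x=-4.801: |R|=1.04796 >1
  x=-4.706: |R|=1.03048 >1
So |R|<1 on (-4.5455, 0).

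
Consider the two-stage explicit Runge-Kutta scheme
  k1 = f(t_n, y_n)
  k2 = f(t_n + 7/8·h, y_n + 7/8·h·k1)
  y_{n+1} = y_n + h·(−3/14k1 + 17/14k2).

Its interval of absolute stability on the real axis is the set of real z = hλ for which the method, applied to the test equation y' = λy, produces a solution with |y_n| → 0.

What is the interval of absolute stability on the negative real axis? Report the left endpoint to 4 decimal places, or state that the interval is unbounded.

On y'=λy, z=hλ:
  k1=λy_n ⇒ h·k1=z·y_n;  k2=λ(1+7/8z)y_n ⇒ h·k2=z(1+7/8z)y_n
  y_{n+1}/y_n = 1 − 3/14z + 17/14z(1+7/8z) = 1 + z + 17/16z²
  so R(z) = 1 + z + 17/16z².

Solve |R(x)|<1 on ℝ⁻.
x=-0.58: |R|=0.7774
R=1: x+17/16x²=0 ⇒ x=−16/17=-0.9412; min R=1−1/(4·17/16)=0.7647>−1
Confirm numerically:
  x=-0.896: |R|=0.95699 <1
  x=-0.707: |R|=0.82409 <1
  x=-0.591: |R|=0.78011 <1
  x=-0.433: |R|=0.76621 <1
  x=-1.490: |R|=1.86886 >1
  x=-1.372: |R|=1.62803 >1
  x=-1.082: |R|=1.16189 >1
Stable set (-0.9412, 0).

(-0.9412, 0).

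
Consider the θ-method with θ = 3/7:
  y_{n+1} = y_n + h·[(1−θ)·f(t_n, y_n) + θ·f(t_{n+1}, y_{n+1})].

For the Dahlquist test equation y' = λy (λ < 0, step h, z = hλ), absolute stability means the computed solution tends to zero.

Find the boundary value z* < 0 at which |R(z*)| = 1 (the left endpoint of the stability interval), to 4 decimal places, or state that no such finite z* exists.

Test eqn y'=λy, z=hλ:
  y_{n+1} = y_n + z·[4/7·y_n + 3/7·y_{n+1}] ⇒ (1 − 3/7z)y_{n+1} = (1 + 4/7z)y_n
  so R(z) = (1 + 4/7z)/(1 − 3/7z).

Solve |R(x)|<1 on ℝ⁻.
x=-1.57: |R|=0.0615
R=−1: 1+4/7x = −1+3/7x ⇒ -1/7x=2 ⇒ x=2/(-1/7)=-14.0000
Confirm numerically:
  x=-13.773: |R|=0.99530 <1
  x=-6.865: |R|=0.74144 <1
  x=-6.019: |R|=0.68149 <1
  x=-14.511: |R|=1.01011 >1
  x=-14.204: |R|=1.00411 >1
So |R|<1 on (-14.0000, 0).

z* = -14.0000.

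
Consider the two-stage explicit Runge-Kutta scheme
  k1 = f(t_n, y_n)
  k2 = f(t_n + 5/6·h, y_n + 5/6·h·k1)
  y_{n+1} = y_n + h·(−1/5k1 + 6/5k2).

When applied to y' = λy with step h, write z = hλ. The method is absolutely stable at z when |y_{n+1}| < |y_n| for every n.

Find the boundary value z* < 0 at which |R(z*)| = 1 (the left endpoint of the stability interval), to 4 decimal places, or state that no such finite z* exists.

z* = -1.0000.

With y'=λy (z=hλ):
  k1=λy_n ⇒ h·k1=z·y_n;  k2=λ(1+5/6z)y_n ⇒ h·k2=z(1+5/6z)y_n
  y_{n+1}/y_n = 1 − 1/5z + 6/5z(1+5/6z) = 1 + z + z²
  ⇒ R(z) = 1 + z + z².

Need |R(x)|<1, x<0.
x=-0.86: |R|=0.8796
R=1: x+1x²=0 ⇒ x=−1=-1.0000; min R=1−1/(4·1)=0.7500>−1
Confirm numerically:
  x=-0.953: |R|=0.95521 <1
  x=-0.935: |R|=0.93923 <1
  x=-0.609: |R|=0.76188 <1
  x=-1.587: |R|=1.93157 >1
  x=-1.586: |R|=1.92940 >1
  x=-1.385: |R|=1.53323 >1
Interval (-1.0000, 0).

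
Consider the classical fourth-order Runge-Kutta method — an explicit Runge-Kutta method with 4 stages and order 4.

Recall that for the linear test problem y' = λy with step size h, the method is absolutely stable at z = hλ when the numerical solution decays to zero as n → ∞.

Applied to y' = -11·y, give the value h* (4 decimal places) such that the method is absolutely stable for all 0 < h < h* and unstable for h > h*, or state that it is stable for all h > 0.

(-2.7853,0); λ=-11 ⇒ h* = 0.2532.

With y'=λy (z=hλ):
  order 4, 4-stage ⇒ R(z)=1+z+z^2/2+z^3/6+z^4/24
  (e.g. R(-1.47)=0.27559, |R|=0.27559)

Find x<0 with |R(x)|<1.
x=-1.47: |R|=0.2756
|R(-3.02)|=1.4155 |R(-2.07)|=0.3592 |R(-1.27)|=0.3034
Bisect:
  x_lo=-3.1173 |R|=1.6273  x_hi=-0.2751 |R|=0.7595
  mid=-1.69617 |R|=0.27389 →hi
  mid=-2.40672 |R|=0.56397 →hi
  mid=-2.76199 |R|=0.96544 →hi
  mid=-2.93963 |R|=1.25874 →lo
  mid=-2.85081 |R|=1.10336 →lo
  mid=-2.80640 |R|=1.03229 →lo
  mid=-2.78420 |R|=0.99835 →hi
  mid=-2.79530 |R|=1.01519 →lo
  ...
  [-2.78541,-2.78524] ⇒ x*=-2.7853
So |R|<1 on (-2.7853, 0).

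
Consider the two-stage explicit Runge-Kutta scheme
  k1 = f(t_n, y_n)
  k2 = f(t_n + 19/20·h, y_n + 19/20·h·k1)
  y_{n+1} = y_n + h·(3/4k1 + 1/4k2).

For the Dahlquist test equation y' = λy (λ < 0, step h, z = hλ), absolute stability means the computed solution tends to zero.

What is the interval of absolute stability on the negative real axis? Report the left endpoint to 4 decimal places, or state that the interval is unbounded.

z∈(-4.2105,0).

On y'=λy, z=hλ:
  k1=λy_n ⇒ h·k1=z·y_n;  k2=λ(1+19/20z)y_n ⇒ h·k2=z(1+19/20z)y_n
  y_{n+1}/y_n = 1 + 3/4z + 1/4z(1+19/20z) = 1 + z + 19/80z²
  so R(z) = 1 + z + 19/80z².

Solve |R(x)|<1 on ℝ⁻.
x=-0.85: |R|=0.3216
R=1: x+19/80x²=0 ⇒ x=−80/19=-4.2105; min R=1−1/(4·19/80)=-0.0526>−1
Confirm numerically:
  x=-3.983: |R|=0.78477 <1
  x=-3.447: |R|=0.37493 <1
  x=-3.253: |R|=0.26023 <1
  x=-3.155: |R|=0.20908 <1
  x=-4.682: |R|=1.52427 >1
  x=-4.532: |R|=1.34602 >1
  x=-4.375: |R|=1.17090 >1
So |R|<1 on (-4.2105, 0).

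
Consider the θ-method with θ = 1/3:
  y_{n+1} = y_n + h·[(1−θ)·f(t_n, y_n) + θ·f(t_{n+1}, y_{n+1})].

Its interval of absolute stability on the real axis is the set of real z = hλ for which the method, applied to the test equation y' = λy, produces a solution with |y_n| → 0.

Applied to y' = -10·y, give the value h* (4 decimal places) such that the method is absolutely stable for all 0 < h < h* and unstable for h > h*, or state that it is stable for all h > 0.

(-6.0000,0); λ=-10 ⇒ h* = (6)/10 = 0.6000.

Set f=λy, z=hλ:
  y_{n+1} = y_n + z·[2/3·y_n + 1/3·y_{n+1}] ⇒ (1 − 1/3z)y_{n+1} = (1 + 2/3z)y_n
  so R(z) = (1 + 2/3z)/(1 − 1/3z).

Boundary: |R(x)|=1, x<0.
x=-0.71: |R|=0.4259
R=−1: 1+2/3x = −1+1/3x ⇒ -1/3x=2 ⇒ x=2/(-1/3)=-6.0000
Confirm numerically:
  x=-4.318: |R|=0.77016 <1
  x=-3.048: |R|=0.51190 <1
  x=-2.794: |R|=0.44667 <1
  x=-6.583: |R|=1.06084 >1
  x=-6.354: |R|=1.03784 >1
So |R|<1 on (-6.0000, 0).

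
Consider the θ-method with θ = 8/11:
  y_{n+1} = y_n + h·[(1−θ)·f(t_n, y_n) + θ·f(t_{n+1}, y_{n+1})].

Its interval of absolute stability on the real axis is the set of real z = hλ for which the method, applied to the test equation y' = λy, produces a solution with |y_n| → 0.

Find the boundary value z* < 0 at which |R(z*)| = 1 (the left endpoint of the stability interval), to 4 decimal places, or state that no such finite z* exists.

unbounded; (−∞, 0).

Test eqn y'=λy, z=hλ:
  y_{n+1} = y_n + z·[3/11·y_n + 8/11·y_{n+1}] ⇒ (1 − 8/11z)y_{n+1} = (1 + 3/11z)y_n
  ⇒ R(z) = (1 + 3/11z)/(1 − 8/11z).

Boundary: |R(x)|=1, x<0.
x=-1.67: |R|=0.2459
x=-2: |R|=0.1852
x=-10: |R|=0.2088
x=-100: |R|=0.3564
θ=8/11≥1/2 ⇒ |1+3/11x|<|1−8/11x| ∀x<0 ⇒ interval (−∞,0).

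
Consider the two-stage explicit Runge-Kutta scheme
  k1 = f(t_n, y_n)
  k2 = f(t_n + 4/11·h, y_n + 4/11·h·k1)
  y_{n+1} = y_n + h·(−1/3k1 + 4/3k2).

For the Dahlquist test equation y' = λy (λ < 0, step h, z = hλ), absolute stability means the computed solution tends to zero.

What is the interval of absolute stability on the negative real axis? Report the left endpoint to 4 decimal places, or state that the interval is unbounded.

z∈(-2.0625,0).

With y'=λy (z=hλ):
  k1=λy_n ⇒ h·k1=z·y_n;  k2=λ(1+4/11z)y_n ⇒ h·k2=z(1+4/11z)y_n
  y_{n+1}/y_n = 1 − 1/3z + 4/3z(1+4/11z) = 1 + z + 16/33z²
  so R(z) = 1 + z + 16/33z².

Need |R(x)|<1, x<0.
x=-1.58: |R|=0.6304
R=1: x+16/33x²=0 ⇒ x=−33/16=-2.0625; min R=1−1/(4·16/33)=0.4844>−1
Confirm numerically:
  x=-1.528: |R|=0.60402 <1
  x=-1.195: |R|=0.49738 <1
  x=-1.159: |R|=0.49229 <1
  x=-2.632: |R|=1.72675 >1
  x=-2.366: |R|=1.34816 >1
Interval (-2.0625, 0).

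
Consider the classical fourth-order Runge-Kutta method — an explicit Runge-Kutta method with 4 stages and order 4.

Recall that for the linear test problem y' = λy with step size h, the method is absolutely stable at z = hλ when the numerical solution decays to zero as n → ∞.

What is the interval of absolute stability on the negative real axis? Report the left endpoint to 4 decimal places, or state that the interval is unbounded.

With y'=λy (z=hλ):
  order 4, 4-stage ⇒ R(z)=1+z+z^2/2+z^3/6+z^4/24
  (e.g. R(-1.03)=0.36523, |R|=0.36523)

Need |R(x)|<1, x<0.
x=-1.03: |R|=0.3652
|R(-3.08)|=1.5432 |R(-1.61)|=0.2705 |R(-1.58)|=0.2705
Bisect:
  x_lo=-3.4097 |R|=2.4284  x_hi=-0.1723 |R|=0.8417
  mid=-1.79100 |R|=0.28407 →hi
  mid=-2.60036 |R|=0.75515 →hi
  mid=-3.00504 |R|=1.38511 →lo
  mid=-2.80270 |R|=1.02656 →lo
  mid=-2.70153 |R|=0.88088 →hi
  mid=-2.75211 |R|=0.95112 →hi
  mid=-2.77741 |R|=0.98817 →hi
  mid=-2.79005 |R|=1.00720 →lo
  mid=-2.78373 |R|=0.99765 →hi
  mid=-2.78689 |R|=1.00241 →lo
  ...
  [-2.78531,-2.78511] ⇒ x*=-2.7853
So |R|<1 on (-2.7853, 0).

z∈(-2.7853,0).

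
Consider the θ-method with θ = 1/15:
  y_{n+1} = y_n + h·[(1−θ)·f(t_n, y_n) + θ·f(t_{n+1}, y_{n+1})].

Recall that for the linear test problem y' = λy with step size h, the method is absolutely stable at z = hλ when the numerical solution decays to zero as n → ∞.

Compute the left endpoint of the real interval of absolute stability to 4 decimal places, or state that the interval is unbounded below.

With y'=λy (z=hλ):
  y_{n+1} = y_n + z·[14/15·y_n + 1/15·y_{n+1}] ⇒ (1 − 1/15z)y_{n+1} = (1 + 14/15z)y_n
  R(z) = (1 + 14/15z)/(1 − 1/15z).

Boundary: |R(x)|=1, x<0.
x=-1.34: |R|=0.2301
R=−1: 1+14/15x = −1+1/15x ⇒ -13/15x=2 ⇒ x=2/(-13/15)=-2.3077
Confirm numerically:
  x=-1.499: |R|=0.36281 <1
  x=-1.474: |R|=0.34211 <1
  x=-0.949: |R|=0.10747 <1
  x=-2.612: |R|=1.22462 >1
  x=-2.375: |R|=1.05036 >1
Interval (-2.3077, 0).

z* = -2.3077.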